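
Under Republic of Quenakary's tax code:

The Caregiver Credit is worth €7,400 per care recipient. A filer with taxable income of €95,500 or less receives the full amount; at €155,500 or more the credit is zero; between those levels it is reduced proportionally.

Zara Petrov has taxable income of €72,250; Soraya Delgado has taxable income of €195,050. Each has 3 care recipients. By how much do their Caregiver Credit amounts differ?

€22,200

Zara (€72,250): Caregiver Credit: base = 3 × €7,400 = €22,200. €72,250 is at or below the €95,500 threshold, so the full €22,200 applies.
Soraya (€195,050): Caregiver Credit: base = 3 × €7,400 = €22,200. €195,050 is at or above €155,500, so the credit is €0.
Difference: |€22,200 − €0| = €22,200.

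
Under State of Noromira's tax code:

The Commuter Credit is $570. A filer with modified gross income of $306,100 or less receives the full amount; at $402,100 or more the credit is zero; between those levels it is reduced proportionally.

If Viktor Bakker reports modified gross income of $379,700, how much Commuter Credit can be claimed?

$133

Commuter Credit: $379,700 is $73,600 into a $96,000 phase-out range, leaving 22,400/96,000 of the credit: $570 × 22,400/96,000 = $133.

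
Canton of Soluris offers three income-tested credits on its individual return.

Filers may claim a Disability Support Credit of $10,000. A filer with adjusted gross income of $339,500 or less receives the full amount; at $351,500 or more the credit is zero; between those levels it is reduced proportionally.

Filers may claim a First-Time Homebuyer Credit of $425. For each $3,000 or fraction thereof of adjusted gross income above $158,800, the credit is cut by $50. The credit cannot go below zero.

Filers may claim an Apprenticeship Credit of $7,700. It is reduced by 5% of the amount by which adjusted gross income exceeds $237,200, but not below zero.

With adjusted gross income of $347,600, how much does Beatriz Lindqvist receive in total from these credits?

$5,430

Disability Support Credit: $347,600 is $8,100 into a $12,000 phase-out range, leaving 3,900/12,000 of the credit: $10,000 × 3,900/12,000 = $3,250.
First-Time Homebuyer Credit: income exceeds $158,800 by $188,800 → 63 increments × $50 = $3,150 ≥ base, so the credit is $0.
Apprenticeship Credit: 5% of the $110,400 excess over $237,200 is $5,520; credit = $7,700 − $5,520 = $2,180.
Total: $3,250 + $0 + $2,180 = $5,430.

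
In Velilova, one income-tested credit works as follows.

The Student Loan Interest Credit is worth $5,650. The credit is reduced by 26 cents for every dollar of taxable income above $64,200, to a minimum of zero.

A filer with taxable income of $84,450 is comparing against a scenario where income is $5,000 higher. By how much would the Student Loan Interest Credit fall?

At $84,450 — 26% of the $20,250 excess over $64,200 is $5,265; credit = $5,650 − $5,265 = $385.
At $89,450 — 26% of the $25,250 excess over $64,200 is $6,565 ≥ base, so the credit is $0.
Lost: $385 − $0 = $385.

$385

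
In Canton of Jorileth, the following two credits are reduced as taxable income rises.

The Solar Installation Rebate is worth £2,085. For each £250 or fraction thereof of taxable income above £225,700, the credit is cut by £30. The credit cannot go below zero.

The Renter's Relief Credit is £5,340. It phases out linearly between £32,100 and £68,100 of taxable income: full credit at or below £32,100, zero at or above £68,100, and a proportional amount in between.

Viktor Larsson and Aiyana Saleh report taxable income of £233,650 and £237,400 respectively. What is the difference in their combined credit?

£450

Viktor (£233,650): Solar Installation Rebate: income exceeds £225,700 by £7,950, which is 32 full-or-partial £250 increments; reduction = 32 × £30 = £960, leaving £1,125. Renter's Relief Credit: £233,650 is at or above £68,100, so the credit is £0. total £1,125 + £0 = £1,125
Aiyana (£237,400): Solar Installation Rebate: income exceeds £225,700 by £11,700, which is 47 full-or-partial £250 increments; reduction = 47 × £30 = £1,410, leaving £675. Renter's Relief Credit: £237,400 is at or above £68,100, so the credit is £0. total £675 + £0 = £675
Difference: |£1,125 − £675| = £450.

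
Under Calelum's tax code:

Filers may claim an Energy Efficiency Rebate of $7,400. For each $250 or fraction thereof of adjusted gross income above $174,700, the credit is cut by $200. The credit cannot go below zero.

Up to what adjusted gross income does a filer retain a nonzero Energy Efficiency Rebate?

$183,700

After 36 increments the reduction is 36 × $200 = $7,200, leaving $200; one more increment wipes it out. Increment 36 ends at excess 36 × $250 = $9,000, so the highest qualifying income is $174,700 + $9,000 = $183,700.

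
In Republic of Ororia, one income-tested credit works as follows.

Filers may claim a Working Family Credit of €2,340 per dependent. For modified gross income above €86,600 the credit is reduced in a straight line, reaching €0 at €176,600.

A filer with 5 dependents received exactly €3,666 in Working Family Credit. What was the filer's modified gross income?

€148,400

Full credit = 5 × €2,340 = €11,700.
€3,666 is 3,666/11,700 of the full €11,700, so 8,034/11,700 of the €90,000 range has been used: income = €86,600 + €90,000 × 8,034/11,700 = €148,400.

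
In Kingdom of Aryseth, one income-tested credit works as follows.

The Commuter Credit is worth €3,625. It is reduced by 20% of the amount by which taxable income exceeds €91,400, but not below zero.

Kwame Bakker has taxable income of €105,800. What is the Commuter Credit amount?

€745

Commuter Credit: 20% of the €14,400 excess over €91,400 is €2,880; credit = €3,625 − €2,880 = €745.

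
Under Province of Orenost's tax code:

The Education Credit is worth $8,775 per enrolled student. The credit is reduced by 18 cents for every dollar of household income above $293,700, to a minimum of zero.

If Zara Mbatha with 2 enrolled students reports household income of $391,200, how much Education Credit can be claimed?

Education Credit: base = 2 × $8,775 = $17,550. 18% of the $97,500 excess over $293,700 is $17,550 ≥ base, so the credit is $0.

$0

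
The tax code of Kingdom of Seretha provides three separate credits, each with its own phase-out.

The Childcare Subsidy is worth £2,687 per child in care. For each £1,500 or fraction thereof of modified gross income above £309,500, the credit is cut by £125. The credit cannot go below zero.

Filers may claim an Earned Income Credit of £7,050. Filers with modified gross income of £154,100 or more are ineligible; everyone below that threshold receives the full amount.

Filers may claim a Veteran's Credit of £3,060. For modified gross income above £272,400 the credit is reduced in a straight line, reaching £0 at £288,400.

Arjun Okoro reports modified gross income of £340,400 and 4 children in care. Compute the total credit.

£8,123

Childcare Subsidy: base = 4 × £2,687 = £10,748. income exceeds £309,500 by £30,900, which is 21 full-or-partial £1,500 increments; reduction = 21 × £125 = £2,625, leaving £8,123.
Earned Income Credit: £340,400 meets or exceeds the £154,100 cutoff, so the credit is £0.
Veteran's Credit: £340,400 is at or above £288,400, so the credit is £0.
Total: £8,123 + £0 + £0 = £8,123.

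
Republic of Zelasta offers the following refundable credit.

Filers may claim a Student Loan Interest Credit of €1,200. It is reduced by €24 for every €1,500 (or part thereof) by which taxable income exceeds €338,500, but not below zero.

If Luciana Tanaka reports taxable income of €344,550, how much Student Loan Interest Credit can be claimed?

€1,080

Student Loan Interest Credit: income exceeds €338,500 by €6,050, which is 5 full-or-partial €1,500 increments; reduction = 5 × €24 = €120, leaving €1,080.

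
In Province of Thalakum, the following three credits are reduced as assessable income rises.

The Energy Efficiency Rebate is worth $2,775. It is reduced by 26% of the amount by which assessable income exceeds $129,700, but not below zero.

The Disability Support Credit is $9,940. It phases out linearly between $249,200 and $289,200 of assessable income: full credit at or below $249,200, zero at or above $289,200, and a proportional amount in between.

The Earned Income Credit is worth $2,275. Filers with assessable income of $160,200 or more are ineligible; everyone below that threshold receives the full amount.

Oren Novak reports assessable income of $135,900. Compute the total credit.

Energy Efficiency Rebate: 26% of the $6,200 excess over $129,700 is $1,612; credit = $2,775 − $1,612 = $1,163.
Disability Support Credit: $135,900 is at or below the $249,200 threshold, so the full $9,940 applies.
Earned Income Credit: $135,900 is below the $160,200 cutoff, so the full $2,275 applies.
Total: $1,163 + $9,940 + $2,275 = $13,378.

$13,378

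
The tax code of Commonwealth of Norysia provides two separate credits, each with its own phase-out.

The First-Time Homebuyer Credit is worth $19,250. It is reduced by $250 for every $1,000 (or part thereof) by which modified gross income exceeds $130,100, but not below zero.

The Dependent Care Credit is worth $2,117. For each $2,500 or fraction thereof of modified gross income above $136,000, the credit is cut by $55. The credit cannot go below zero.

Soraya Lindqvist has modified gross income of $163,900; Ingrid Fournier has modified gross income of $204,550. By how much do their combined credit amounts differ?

Soraya ($163,900): First-Time Homebuyer Credit: income exceeds $130,100 by $33,800, which is 34 full-or-partial $1,000 increments; reduction = 34 × $250 = $8,500, leaving $10,750. Dependent Care Credit: income exceeds $136,000 by $27,900, which is 12 full-or-partial $2,500 increments; reduction = 12 × $55 = $660, leaving $1,457. total $10,750 + $1,457 = $12,207
Ingrid ($204,550): First-Time Homebuyer Credit: income exceeds $130,100 by $74,450, which is 75 full-or-partial $1,000 increments; reduction = 75 × $250 = $18,750, leaving $500. Dependent Care Credit: income exceeds $136,000 by $68,550, which is 28 full-or-partial $2,500 increments; reduction = 28 × $55 = $1,540, leaving $577. total $500 + $577 = $1,077
Difference: |$12,207 − $1,077| = $11,130.

$11,130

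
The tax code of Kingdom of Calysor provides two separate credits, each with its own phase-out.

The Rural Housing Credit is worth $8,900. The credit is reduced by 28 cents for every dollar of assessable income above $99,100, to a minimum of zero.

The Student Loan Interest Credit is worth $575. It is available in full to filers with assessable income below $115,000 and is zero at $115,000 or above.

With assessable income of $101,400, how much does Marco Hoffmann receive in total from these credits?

$8,831

Rural Housing Credit: 28% of the $2,300 excess over $99,100 is $644; credit = $8,900 − $644 = $8,256.
Student Loan Interest Credit: $101,400 is below the $115,000 cutoff, so the full $575 applies.
Total: $8,256 + $575 = $8,831.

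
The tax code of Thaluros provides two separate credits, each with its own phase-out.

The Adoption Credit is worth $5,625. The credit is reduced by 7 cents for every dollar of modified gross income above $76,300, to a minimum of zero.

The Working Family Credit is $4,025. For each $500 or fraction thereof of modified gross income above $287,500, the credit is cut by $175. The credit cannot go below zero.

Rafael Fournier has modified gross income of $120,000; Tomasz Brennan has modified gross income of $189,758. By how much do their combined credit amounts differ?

Rafael ($120,000): Adoption Credit: 7% of the $43,700 excess over $76,300 is $3,059; credit = $5,625 − $3,059 = $2,566. Working Family Credit: $120,000 is at or below the $287,500 threshold, so the full $4,025 applies. total $2,566 + $4,025 = $6,591
Tomasz ($189,758): Adoption Credit: 7% of the $113,458 excess over $76,300 is $7,942.06 ≥ base, so the credit is $0. Working Family Credit: $189,758 is at or below the $287,500 threshold, so the full $4,025 applies. total $0 + $4,025 = $4,025
Difference: |$6,591 − $4,025| = $2,566.

$2,566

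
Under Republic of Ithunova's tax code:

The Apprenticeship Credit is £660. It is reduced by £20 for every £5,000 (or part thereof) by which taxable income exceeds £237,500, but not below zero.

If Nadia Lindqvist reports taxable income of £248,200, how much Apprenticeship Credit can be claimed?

Apprenticeship Credit: income exceeds £237,500 by £10,700, which is 3 full-or-partial £5,000 increments; reduction = 3 × £20 = £60, leaving £600.

£600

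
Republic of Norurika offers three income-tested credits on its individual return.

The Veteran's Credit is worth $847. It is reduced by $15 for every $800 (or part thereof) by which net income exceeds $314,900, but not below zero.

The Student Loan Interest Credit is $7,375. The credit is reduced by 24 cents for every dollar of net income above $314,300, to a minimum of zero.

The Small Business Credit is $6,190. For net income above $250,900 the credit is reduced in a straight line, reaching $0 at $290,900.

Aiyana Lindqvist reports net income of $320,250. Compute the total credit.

Veteran's Credit: income exceeds $314,900 by $5,350, which is 7 full-or-partial $800 increments; reduction = 7 × $15 = $105, leaving $742.
Student Loan Interest Credit: 24% of the $5,950 excess over $314,300 is $1,428; credit = $7,375 − $1,428 = $5,947.
Small Business Credit: $320,250 is at or above $290,900, so the credit is $0.
Total: $742 + $5,947 + $0 = $6,689.

$6,689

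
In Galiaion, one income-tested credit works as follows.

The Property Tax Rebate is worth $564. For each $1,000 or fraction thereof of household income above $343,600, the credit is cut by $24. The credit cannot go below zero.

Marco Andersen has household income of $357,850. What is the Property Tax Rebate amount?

Property Tax Rebate: income exceeds $343,600 by $14,250, which is 15 full-or-partial $1,000 increments; reduction = 15 × $24 = $360, leaving $204.

$204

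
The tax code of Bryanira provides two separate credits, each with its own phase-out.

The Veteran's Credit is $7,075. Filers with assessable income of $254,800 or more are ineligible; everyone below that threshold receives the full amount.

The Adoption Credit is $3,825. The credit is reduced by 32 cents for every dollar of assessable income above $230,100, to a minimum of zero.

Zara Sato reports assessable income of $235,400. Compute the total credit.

Veteran's Credit: $235,400 is below the $254,800 cutoff, so the full $7,075 applies.
Adoption Credit: 32% of the $5,300 excess over $230,100 is $1,696; credit = $3,825 − $1,696 = $2,129.
Total: $7,075 + $2,129 = $9,204.

$9,204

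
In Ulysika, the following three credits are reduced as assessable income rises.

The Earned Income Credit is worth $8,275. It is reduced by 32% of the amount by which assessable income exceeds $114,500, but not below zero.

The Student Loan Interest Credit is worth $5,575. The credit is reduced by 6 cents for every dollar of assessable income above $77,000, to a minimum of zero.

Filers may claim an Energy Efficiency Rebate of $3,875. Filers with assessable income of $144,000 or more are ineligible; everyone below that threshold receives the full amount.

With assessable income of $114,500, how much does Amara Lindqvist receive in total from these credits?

$15,475

Earned Income Credit: $114,500 is at or below the $114,500 threshold, so the full $8,275 applies.
Student Loan Interest Credit: 6% of the $37,500 excess over $77,000 is $2,250; credit = $5,575 − $2,250 = $3,325.
Energy Efficiency Rebate: $114,500 is below the $144,000 cutoff, so the full $3,875 applies.
Total: $8,275 + $3,325 + $3,875 = $15,475.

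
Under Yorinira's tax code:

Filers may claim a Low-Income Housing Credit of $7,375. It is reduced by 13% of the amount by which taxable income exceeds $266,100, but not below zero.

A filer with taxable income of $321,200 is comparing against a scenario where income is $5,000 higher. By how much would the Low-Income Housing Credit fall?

At $321,200 — 13% of the $55,100 excess over $266,100 is $7,163; credit = $7,375 − $7,163 = $212.
At $326,200 — 13% of the $60,100 excess over $266,100 is $7,813 ≥ base, so the credit is $0.
Lost: $212 − $0 = $212.

$212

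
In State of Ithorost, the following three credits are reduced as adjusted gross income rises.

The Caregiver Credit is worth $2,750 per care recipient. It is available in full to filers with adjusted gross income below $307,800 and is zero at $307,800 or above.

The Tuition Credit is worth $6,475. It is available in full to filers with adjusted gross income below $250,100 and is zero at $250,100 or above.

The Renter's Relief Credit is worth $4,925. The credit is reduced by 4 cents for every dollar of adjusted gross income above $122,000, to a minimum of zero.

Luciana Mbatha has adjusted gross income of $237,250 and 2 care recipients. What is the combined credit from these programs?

$12,290

Caregiver Credit: base = 2 × $2,750 = $5,500. $237,250 is below the $307,800 cutoff, so the full $5,500 applies.
Tuition Credit: $237,250 is below the $250,100 cutoff, so the full $6,475 applies.
Renter's Relief Credit: 4% of the $115,250 excess over $122,000 is $4,610; credit = $4,925 − $4,610 = $315.
Total: $5,500 + $6,475 + $315 = $12,290.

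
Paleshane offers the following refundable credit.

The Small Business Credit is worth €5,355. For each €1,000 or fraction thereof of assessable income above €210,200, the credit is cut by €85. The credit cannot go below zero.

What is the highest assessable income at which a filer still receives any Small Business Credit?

€272,200

After 62 increments the reduction is 62 × €85 = €5,270, leaving €85; one more increment wipes it out. Increment 62 ends at excess 62 × €1,000 = €62,000, so the highest qualifying income is €210,200 + €62,000 = €272,200.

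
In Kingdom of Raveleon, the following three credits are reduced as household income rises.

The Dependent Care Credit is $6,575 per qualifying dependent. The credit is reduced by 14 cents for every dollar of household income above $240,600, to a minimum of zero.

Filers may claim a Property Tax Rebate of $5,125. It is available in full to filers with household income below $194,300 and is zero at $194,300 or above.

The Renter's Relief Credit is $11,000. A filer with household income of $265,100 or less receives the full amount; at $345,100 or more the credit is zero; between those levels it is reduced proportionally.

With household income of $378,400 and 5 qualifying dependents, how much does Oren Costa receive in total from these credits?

$13,583

Dependent Care Credit: base = 5 × $6,575 = $32,875. 14% of the $137,800 excess over $240,600 is $19,292; credit = $32,875 − $19,292 = $13,583.
Property Tax Rebate: $378,400 meets or exceeds the $194,300 cutoff, so the credit is $0.
Renter's Relief Credit: $378,400 is at or above $345,100, so the credit is $0.
Total: $13,583 + $0 + $0 = $13,583.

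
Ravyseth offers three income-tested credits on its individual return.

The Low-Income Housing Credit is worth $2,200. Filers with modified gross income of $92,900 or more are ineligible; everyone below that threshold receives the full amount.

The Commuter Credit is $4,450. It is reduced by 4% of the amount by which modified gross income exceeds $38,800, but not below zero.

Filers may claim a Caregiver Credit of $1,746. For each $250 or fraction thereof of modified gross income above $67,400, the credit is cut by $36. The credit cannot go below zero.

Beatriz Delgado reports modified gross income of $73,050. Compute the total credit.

$6,198

Low-Income Housing Credit: $73,050 is below the $92,900 cutoff, so the full $2,200 applies.
Commuter Credit: 4% of the $34,250 excess over $38,800 is $1,370; credit = $4,450 − $1,370 = $3,080.
Caregiver Credit: income exceeds $67,400 by $5,650, which is 23 full-or-partial $250 increments; reduction = 23 × $36 = $828, leaving $918.
Total: $2,200 + $3,080 + $918 = $6,198.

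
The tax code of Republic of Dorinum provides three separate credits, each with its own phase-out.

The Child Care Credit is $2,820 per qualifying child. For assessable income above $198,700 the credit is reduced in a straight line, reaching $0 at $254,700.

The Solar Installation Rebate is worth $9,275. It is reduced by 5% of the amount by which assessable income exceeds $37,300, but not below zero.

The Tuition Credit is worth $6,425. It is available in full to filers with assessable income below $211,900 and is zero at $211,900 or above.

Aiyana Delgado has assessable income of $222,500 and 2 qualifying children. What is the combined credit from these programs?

Child Care Credit: base = 2 × $2,820 = $5,640. $222,500 is $23,800 into a $56,000 phase-out range, leaving 32,200/56,000 of the credit: $5,640 × 32,200/56,000 = $3,243.
Solar Installation Rebate: 5% of the $185,200 excess over $37,300 is $9,260; credit = $9,275 − $9,260 = $15.
Tuition Credit: $222,500 meets or exceeds the $211,900 cutoff, so the credit is $0.
Total: $3,243 + $15 + $0 = $3,258.

$3,258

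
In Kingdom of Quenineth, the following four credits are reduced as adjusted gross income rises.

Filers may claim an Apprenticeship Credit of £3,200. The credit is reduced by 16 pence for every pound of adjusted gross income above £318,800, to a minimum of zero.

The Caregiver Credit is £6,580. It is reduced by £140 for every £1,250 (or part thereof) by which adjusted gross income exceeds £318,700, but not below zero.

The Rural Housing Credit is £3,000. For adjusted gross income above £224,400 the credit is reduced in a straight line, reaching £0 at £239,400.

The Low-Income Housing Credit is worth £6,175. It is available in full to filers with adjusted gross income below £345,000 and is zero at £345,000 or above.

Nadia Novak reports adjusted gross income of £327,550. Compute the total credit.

Apprenticeship Credit: 16% of the £8,750 excess over £318,800 is £1,400; credit = £3,200 − £1,400 = £1,800.
Caregiver Credit: income exceeds £318,700 by £8,850, which is 8 full-or-partial £1,250 increments; reduction = 8 × £140 = £1,120, leaving £5,460.
Rural Housing Credit: £327,550 is at or above £239,400, so the credit is £0.
Low-Income Housing Credit: £327,550 is below the £345,000 cutoff, so the full £6,175 applies.
Total: £1,800 + £5,460 + £0 + £6,175 = £13,435.

£13,435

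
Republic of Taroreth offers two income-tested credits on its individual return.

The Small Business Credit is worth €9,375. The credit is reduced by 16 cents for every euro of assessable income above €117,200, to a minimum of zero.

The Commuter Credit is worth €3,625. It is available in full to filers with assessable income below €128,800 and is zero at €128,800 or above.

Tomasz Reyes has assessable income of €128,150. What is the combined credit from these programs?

Small Business Credit: 16% of the €10,950 excess over €117,200 is €1,752; credit = €9,375 − €1,752 = €7,623.
Commuter Credit: €128,150 is below the €128,800 cutoff, so the full €3,625 applies.
Total: €7,623 + €3,625 = €11,248.

€11,248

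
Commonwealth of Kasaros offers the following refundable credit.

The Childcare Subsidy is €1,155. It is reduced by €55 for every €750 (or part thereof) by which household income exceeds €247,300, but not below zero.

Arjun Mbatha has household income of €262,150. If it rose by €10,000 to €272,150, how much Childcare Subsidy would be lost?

At €262,150 — income exceeds €247,300 by €14,850, which is 20 full-or-partial €750 increments; reduction = 20 × €55 = €1,100, leaving €55.
At €272,150 — income exceeds €247,300 by €24,850 → 34 increments × €55 = €1,870 ≥ base, so the credit is €0.
Lost: €55 − €0 = €55.

€55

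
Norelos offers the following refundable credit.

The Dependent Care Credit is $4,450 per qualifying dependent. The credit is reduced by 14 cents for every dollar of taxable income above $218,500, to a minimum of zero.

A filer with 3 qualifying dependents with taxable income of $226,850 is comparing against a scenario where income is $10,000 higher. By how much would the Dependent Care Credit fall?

$1,400

At $226,850 — base = 3 × $4,450 = $13,350. 14% of the $8,350 excess over $218,500 is $1,169; credit = $13,350 − $1,169 = $12,181.
At $236,850 — base = 3 × $4,450 = $13,350. 14% of the $18,350 excess over $218,500 is $2,569; credit = $13,350 − $2,569 = $10,781.
Lost: $12,181 − $10,781 = $1,400.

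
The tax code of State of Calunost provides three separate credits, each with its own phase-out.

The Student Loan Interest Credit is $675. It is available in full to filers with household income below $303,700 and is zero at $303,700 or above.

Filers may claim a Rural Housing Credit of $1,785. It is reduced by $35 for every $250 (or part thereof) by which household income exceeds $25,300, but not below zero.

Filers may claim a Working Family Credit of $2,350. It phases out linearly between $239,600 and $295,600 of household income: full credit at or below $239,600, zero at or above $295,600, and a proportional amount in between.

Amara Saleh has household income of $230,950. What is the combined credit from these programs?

Student Loan Interest Credit: $230,950 is below the $303,700 cutoff, so the full $675 applies.
Rural Housing Credit: income exceeds $25,300 by $205,650 → 823 increments × $35 = $28,805 ≥ base, so the credit is $0.
Working Family Credit: $230,950 is at or below the $239,600 threshold, so the full $2,350 applies.
Total: $675 + $0 + $2,350 = $3,025.

$3,025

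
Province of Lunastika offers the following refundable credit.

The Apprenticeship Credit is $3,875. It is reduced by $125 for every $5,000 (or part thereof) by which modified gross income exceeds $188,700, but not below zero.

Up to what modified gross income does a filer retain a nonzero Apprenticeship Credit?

$338,700

After 30 increments the reduction is 30 × $125 = $3,750, leaving $125; one more increment wipes it out. Increment 30 ends at excess 30 × $5,000 = $150,000, so the highest qualifying income is $188,700 + $150,000 = $338,700.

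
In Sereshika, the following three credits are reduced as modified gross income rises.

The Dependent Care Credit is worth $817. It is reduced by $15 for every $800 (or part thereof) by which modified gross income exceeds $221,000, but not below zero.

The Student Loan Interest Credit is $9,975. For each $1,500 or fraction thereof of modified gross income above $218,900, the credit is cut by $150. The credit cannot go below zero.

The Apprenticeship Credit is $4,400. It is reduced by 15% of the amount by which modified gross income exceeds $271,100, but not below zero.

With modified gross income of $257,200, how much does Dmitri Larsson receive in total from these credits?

$10,602

Dependent Care Credit: income exceeds $221,000 by $36,200, which is 46 full-or-partial $800 increments; reduction = 46 × $15 = $690, leaving $127.
Student Loan Interest Credit: income exceeds $218,900 by $38,300, which is 26 full-or-partial $1,500 increments; reduction = 26 × $150 = $3,900, leaving $6,075.
Apprenticeship Credit: $257,200 is at or below the $271,100 threshold, so the full $4,400 applies.
Total: $127 + $6,075 + $4,400 = $10,602.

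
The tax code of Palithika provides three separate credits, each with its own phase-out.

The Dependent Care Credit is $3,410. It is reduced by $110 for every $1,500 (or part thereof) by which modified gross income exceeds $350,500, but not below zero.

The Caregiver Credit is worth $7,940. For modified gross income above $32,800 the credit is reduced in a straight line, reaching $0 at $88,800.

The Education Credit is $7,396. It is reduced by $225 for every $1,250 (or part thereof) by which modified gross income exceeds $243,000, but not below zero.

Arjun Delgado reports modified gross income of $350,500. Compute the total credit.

$3,410

Dependent Care Credit: $350,500 is at or below the $350,500 threshold, so the full $3,410 applies.
Caregiver Credit: $350,500 is at or above $88,800, so the credit is $0.
Education Credit: income exceeds $243,000 by $107,500 → 86 increments × $225 = $19,350 ≥ base, so the credit is $0.
Total: $3,410 + $0 + $0 = $3,410.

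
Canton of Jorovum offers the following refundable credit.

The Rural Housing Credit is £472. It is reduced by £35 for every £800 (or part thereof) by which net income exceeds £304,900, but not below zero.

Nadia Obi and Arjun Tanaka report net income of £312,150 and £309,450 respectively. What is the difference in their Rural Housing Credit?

£140

Nadia (£312,150): Rural Housing Credit: income exceeds £304,900 by £7,250, which is 10 full-or-partial £800 increments; reduction = 10 × £35 = £350, leaving £122.
Arjun (£309,450): Rural Housing Credit: income exceeds £304,900 by £4,550, which is 6 full-or-partial £800 increments; reduction = 6 × £35 = £210, leaving £262.
Difference: |£122 − £262| = £140.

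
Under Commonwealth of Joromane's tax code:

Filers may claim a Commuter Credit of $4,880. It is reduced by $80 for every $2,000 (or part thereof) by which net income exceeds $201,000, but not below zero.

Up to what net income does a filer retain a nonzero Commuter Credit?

$321,000

After 60 increments the reduction is 60 × $80 = $4,800, leaving $80; one more increment wipes it out. Increment 60 ends at excess 60 × $2,000 = $120,000, so the highest qualifying income is $201,000 + $120,000 = $321,000.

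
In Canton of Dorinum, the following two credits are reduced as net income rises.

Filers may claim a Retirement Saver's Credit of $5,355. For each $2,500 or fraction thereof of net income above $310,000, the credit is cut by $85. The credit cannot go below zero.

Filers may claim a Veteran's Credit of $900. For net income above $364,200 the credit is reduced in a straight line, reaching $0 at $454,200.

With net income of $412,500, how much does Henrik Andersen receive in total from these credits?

Retirement Saver's Credit: income exceeds $310,000 by $102,500, which is 41 full-or-partial $2,500 increments; reduction = 41 × $85 = $3,485, leaving $1,870.
Veteran's Credit: $412,500 is $48,300 into a $90,000 phase-out range, leaving 41,700/90,000 of the credit: $900 × 41,700/90,000 = $417.
Total: $1,870 + $417 = $2,287.

$2,287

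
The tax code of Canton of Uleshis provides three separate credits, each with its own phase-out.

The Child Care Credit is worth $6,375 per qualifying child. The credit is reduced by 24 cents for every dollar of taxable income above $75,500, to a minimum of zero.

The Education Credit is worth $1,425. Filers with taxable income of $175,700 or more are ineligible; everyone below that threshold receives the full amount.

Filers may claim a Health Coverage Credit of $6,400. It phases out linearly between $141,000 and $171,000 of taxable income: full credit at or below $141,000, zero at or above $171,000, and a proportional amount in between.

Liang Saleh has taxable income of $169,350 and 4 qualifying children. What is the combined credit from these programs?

$4,753

Child Care Credit: base = 4 × $6,375 = $25,500. 24% of the $93,850 excess over $75,500 is $22,524; credit = $25,500 − $22,524 = $2,976.
Education Credit: $169,350 is below the $175,700 cutoff, so the full $1,425 applies.
Health Coverage Credit: $169,350 is $28,350 into a $30,000 phase-out range, leaving 1,650/30,000 of the credit: $6,400 × 1,650/30,000 = $352.
Total: $2,976 + $1,425 + $352 = $4,753.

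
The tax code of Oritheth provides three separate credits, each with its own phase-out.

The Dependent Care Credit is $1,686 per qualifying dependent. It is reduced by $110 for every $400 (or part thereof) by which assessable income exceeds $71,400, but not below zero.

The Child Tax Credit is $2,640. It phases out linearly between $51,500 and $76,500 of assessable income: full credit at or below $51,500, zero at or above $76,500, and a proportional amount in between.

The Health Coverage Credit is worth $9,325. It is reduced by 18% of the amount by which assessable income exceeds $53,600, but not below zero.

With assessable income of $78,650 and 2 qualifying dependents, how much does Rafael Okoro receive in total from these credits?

Dependent Care Credit: base = 2 × $1,686 = $3,372. income exceeds $71,400 by $7,250, which is 19 full-or-partial $400 increments; reduction = 19 × $110 = $2,090, leaving $1,282.
Child Tax Credit: $78,650 is at or above $76,500, so the credit is $0.
Health Coverage Credit: 18% of the $25,050 excess over $53,600 is $4,509; credit = $9,325 − $4,509 = $4,816.
Total: $1,282 + $0 + $4,816 = $6,098.

$6,098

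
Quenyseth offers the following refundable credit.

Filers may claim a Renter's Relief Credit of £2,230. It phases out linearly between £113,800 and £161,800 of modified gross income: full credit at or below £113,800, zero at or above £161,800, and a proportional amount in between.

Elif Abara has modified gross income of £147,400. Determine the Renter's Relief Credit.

£669

Renter's Relief Credit: £147,400 is £33,600 into a £48,000 phase-out range, leaving 14,400/48,000 of the credit: £2,230 × 14,400/48,000 = £669.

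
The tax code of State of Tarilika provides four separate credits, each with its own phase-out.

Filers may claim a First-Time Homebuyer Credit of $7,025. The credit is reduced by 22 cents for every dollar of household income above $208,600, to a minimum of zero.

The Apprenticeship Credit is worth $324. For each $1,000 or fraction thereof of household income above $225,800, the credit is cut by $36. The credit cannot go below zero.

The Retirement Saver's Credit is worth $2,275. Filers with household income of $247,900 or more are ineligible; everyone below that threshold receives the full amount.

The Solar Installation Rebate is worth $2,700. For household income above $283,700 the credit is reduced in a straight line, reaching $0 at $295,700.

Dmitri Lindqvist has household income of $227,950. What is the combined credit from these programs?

First-Time Homebuyer Credit: 22% of the $19,350 excess over $208,600 is $4,257; credit = $7,025 − $4,257 = $2,768.
Apprenticeship Credit: income exceeds $225,800 by $2,150, which is 3 full-or-partial $1,000 increments; reduction = 3 × $36 = $108, leaving $216.
Retirement Saver's Credit: $227,950 is below the $247,900 cutoff, so the full $2,275 applies.
Solar Installation Rebate: $227,950 is at or below the $283,700 threshold, so the full $2,700 applies.
Total: $2,768 + $216 + $2,275 + $2,700 = $7,959.

$7,959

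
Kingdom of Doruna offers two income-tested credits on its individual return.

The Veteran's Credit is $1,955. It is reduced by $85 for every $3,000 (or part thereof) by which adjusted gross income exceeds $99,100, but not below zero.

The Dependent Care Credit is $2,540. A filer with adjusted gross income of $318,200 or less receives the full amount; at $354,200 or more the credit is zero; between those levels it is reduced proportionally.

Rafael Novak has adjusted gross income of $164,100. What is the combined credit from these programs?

Veteran's Credit: income exceeds $99,100 by $65,000, which is 22 full-or-partial $3,000 increments; reduction = 22 × $85 = $1,870, leaving $85.
Dependent Care Credit: $164,100 is at or below the $318,200 threshold, so the full $2,540 applies.
Total: $85 + $2,540 = $2,625.

$2,625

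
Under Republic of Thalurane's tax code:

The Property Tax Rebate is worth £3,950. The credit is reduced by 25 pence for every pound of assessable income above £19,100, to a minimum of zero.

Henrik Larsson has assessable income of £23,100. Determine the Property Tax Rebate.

£2,950

Property Tax Rebate: 25% of the £4,000 excess over £19,100 is £1,000; credit = £3,950 − £1,000 = £2,950.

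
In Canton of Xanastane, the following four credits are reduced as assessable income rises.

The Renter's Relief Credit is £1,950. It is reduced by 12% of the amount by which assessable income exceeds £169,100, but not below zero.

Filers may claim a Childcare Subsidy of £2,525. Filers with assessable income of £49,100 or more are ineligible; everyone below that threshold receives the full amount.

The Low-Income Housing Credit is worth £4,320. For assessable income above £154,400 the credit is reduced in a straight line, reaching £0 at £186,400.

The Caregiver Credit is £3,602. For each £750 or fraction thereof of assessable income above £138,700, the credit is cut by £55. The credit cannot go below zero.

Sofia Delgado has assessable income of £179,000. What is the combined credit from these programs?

£2,393

Renter's Relief Credit: 12% of the £9,900 excess over £169,100 is £1,188; credit = £1,950 − £1,188 = £762.
Childcare Subsidy: £179,000 meets or exceeds the £49,100 cutoff, so the credit is £0.
Low-Income Housing Credit: £179,000 is £24,600 into a £32,000 phase-out range, leaving 7,400/32,000 of the credit: £4,320 × 7,400/32,000 = £999.
Caregiver Credit: income exceeds £138,700 by £40,300, which is 54 full-or-partial £750 increments; reduction = 54 × £55 = £2,970, leaving £632.
Total: £762 + £0 + £999 + £632 = £2,393.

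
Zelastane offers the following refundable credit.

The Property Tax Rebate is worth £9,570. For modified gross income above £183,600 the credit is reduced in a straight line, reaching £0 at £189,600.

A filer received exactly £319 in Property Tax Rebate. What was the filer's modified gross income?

£189,400

£319 is 319/9,570 of the full £9,570, so 9,251/9,570 of the £6,000 range has been used: income = £183,600 + £6,000 × 9,251/9,570 = £189,400.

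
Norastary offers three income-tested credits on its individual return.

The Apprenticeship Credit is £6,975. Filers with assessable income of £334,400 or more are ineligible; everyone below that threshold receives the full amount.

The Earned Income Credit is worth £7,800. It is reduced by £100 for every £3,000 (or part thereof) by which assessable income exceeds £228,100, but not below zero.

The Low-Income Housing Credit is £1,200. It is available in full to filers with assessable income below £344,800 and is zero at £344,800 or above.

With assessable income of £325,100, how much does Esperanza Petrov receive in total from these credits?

£12,675

Apprenticeship Credit: £325,100 is below the £334,400 cutoff, so the full £6,975 applies.
Earned Income Credit: income exceeds £228,100 by £97,000, which is 33 full-or-partial £3,000 increments; reduction = 33 × £100 = £3,300, leaving £4,500.
Low-Income Housing Credit: £325,100 is below the £344,800 cutoff, so the full £1,200 applies.
Total: £6,975 + £4,500 + £1,200 = £12,675.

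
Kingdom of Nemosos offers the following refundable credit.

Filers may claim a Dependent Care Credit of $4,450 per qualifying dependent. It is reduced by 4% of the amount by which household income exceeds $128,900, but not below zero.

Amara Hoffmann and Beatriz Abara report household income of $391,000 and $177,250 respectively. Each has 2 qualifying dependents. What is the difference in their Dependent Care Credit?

Amara ($391,000): Dependent Care Credit: base = 2 × $4,450 = $8,900. 4% of the $262,100 excess over $128,900 is $10,484 ≥ base, so the credit is $0.
Beatriz ($177,250): Dependent Care Credit: base = 2 × $4,450 = $8,900. 4% of the $48,350 excess over $128,900 is $1,934; credit = $8,900 − $1,934 = $6,966.
Difference: |$0 − $6,966| = $6,966.

$6,966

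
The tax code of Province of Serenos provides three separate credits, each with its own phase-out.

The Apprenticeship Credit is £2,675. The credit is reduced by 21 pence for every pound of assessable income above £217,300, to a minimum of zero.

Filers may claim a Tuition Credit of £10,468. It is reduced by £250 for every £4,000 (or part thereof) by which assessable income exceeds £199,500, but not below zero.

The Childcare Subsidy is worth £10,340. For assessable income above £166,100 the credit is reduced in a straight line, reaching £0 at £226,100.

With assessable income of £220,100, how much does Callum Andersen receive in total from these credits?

£12,089

Apprenticeship Credit: 21% of the £2,800 excess over £217,300 is £588; credit = £2,675 − £588 = £2,087.
Tuition Credit: income exceeds £199,500 by £20,600, which is 6 full-or-partial £4,000 increments; reduction = 6 × £250 = £1,500, leaving £8,968.
Childcare Subsidy: £220,100 is £54,000 into a £60,000 phase-out range, leaving 6,000/60,000 of the credit: £10,340 × 6,000/60,000 = £1,034.
Total: £2,087 + £8,968 + £1,034 = £12,089.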